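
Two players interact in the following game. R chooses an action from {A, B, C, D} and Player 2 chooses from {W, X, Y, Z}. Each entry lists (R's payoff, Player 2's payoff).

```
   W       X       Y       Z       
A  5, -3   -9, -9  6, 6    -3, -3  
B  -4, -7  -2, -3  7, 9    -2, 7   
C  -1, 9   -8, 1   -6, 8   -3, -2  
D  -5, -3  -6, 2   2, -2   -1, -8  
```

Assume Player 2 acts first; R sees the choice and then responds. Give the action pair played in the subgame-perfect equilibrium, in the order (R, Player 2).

Work backward from R's decision.
- W: BR = A, leader payoff -3.
- X: BR = B, leader payoff -3.
- Y: BR = B, leader payoff 9.
- Z: BR = D, leader payoff -8.
Player 2's induced payoffs are -3, -3, 9, -8, so Player 2 commits to Y. Subgame-perfect outcome: (B, Y) with payoffs (7, 9).

(B, Y)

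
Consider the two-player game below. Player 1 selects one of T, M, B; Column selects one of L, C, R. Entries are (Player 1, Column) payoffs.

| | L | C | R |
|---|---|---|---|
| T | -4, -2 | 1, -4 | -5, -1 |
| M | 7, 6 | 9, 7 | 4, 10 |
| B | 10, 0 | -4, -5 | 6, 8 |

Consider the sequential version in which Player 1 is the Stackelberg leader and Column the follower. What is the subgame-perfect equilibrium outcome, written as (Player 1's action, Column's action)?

Work backward from Column's decision.
- T: BR = R, leader payoff -5.
- M: BR = R, leader payoff 4.
- B: BR = R, leader payoff 6.
Player 1's induced payoffs are -5, 4, 6, so Player 1 commits to B. Subgame-perfect outcome: (B, R) with payoffs (6, 8).

(B, R)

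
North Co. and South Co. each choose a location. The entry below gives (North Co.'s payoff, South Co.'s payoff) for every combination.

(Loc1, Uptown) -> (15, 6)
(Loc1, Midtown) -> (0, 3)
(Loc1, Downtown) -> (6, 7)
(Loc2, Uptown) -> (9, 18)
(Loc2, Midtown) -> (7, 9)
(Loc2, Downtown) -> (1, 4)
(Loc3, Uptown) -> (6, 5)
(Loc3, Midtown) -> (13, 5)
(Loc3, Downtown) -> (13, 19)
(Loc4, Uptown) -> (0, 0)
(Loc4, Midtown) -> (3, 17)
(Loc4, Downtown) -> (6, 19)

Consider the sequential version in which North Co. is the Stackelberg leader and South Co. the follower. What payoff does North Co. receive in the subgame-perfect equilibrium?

Work backward from South Co.'s decision.
- Loc1: BR = Downtown, leader payoff 6.
- Loc2: BR = Uptown, leader payoff 9.
- Loc3: BR = Downtown, leader payoff 13.
- Loc4: BR = Downtown, leader payoff 6.
North Co.'s induced payoffs are 6, 9, 13, 6, so North Co. commits to Loc3. Subgame-perfect outcome: (Loc3, Downtown) with payoffs (13, 19).

13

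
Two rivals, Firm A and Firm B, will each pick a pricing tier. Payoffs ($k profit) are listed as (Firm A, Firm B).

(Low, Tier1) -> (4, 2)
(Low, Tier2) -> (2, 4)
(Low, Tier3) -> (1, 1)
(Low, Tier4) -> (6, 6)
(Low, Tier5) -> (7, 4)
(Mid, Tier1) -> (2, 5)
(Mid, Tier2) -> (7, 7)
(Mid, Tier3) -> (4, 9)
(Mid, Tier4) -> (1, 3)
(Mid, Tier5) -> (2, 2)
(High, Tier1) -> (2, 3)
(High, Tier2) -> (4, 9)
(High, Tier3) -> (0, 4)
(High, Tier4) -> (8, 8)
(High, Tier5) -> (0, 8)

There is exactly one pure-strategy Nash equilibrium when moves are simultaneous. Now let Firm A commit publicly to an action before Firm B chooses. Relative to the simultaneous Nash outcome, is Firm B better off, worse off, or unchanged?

Work backward from Firm B's decision.
- Low: Firm B compares 2, 4, 1, 6, 4 and picks Tier4; Firm A would get 6.
- Mid: Firm B compares 5, 7, 9, 3, 2 and picks Tier3; Firm A would get 4.
- High: Firm B compares 3, 9, 4, 8, 8 and picks Tier2; Firm A would get 4.
Among 6, 4, 4, the best is 6 at Low. Subgame-perfect outcome: (Low, Tier4) with payoffs (6, 6).
For the simultaneous game, intersect best replies.
Firm A's best replies: Tier1→Low; Tier2→Mid; Tier3→Mid; Tier4→High; Tier5→Low.
Firm B's best replies: Low→Tier4; Mid→Tier3; High→Tier2.
Only (Mid, Tier3) has each player best-responding; Nash payoffs (4, 9).
Firm B earns 6 sequentially versus 9 at the Nash outcome: worse off.

worse off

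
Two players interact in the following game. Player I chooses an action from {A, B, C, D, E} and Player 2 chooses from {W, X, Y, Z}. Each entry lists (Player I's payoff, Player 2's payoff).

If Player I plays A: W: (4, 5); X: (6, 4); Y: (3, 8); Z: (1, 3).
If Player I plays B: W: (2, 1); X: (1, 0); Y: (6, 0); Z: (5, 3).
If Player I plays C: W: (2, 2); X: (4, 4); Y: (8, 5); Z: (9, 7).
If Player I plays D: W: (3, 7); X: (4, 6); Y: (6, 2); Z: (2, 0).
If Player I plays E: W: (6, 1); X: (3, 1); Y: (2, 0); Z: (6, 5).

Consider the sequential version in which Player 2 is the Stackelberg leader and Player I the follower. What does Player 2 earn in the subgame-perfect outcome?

Solve by backward induction (Player 2 leads).
- W: BR = E, leader payoff 1.
- X: BR = A, leader payoff 4.
- Y: BR = C, leader payoff 5.
- Z: BR = C, leader payoff 7.
Among 1, 4, 5, 7, the best is 7 at Z. Subgame-perfect outcome: (C, Z) with payoffs (9, 7).

7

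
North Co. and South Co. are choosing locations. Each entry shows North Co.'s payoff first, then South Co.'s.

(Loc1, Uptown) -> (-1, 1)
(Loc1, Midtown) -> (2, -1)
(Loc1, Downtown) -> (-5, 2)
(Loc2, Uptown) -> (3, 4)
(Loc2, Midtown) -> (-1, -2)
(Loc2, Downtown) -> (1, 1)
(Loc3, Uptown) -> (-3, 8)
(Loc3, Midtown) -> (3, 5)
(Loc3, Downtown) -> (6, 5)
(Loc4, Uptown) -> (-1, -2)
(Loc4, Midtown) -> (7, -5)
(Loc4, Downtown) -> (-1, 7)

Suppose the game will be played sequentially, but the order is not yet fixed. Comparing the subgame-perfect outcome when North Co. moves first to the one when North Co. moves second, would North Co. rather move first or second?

If North Co. leads: South Co.'s best replies are Loc1→Downtown, Loc2→Uptown, Loc3→Uptown, Loc4→Downtown; North Co.'s induced payoffs -5, 3, -3, -1; outcome (Loc2, Uptown), payoffs (3, 4).
If South Co. leads: North Co.'s best replies are Uptown→Loc2, Midtown→Loc4, Downtown→Loc3; South Co.'s induced payoffs 4, -5, 5; outcome (Loc3, Downtown), payoffs (6, 5).
North Co. gets 3 moving first and 6 moving second, so North Co. prefers to move second.

second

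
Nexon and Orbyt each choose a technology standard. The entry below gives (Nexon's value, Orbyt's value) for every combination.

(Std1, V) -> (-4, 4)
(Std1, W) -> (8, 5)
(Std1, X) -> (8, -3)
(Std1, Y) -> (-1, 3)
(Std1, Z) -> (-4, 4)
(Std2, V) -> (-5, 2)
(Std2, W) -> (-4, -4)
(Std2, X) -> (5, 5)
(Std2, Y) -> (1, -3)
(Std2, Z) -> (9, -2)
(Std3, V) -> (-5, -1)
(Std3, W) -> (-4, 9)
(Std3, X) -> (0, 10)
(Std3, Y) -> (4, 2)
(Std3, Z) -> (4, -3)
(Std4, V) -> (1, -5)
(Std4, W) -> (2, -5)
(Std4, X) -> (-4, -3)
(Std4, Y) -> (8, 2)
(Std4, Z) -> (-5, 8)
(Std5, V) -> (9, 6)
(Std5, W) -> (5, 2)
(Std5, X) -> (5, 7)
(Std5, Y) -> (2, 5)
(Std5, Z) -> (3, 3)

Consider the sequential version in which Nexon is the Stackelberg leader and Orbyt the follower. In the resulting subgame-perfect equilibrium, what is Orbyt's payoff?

5

Work backward from Orbyt's decision.
- Std1: BR = W, leader payoff 8.
- Std2: BR = X, leader payoff 5.
- Std3: BR = X, leader payoff 0.
- Std4: BR = Z, leader payoff -5.
- Std5: BR = X, leader payoff 5.
Nexon's induced payoffs are 8, 5, 0, -5, 5, so Nexon commits to Std1. Subgame-perfect outcome: (Std1, W) with payoffs (8, 5).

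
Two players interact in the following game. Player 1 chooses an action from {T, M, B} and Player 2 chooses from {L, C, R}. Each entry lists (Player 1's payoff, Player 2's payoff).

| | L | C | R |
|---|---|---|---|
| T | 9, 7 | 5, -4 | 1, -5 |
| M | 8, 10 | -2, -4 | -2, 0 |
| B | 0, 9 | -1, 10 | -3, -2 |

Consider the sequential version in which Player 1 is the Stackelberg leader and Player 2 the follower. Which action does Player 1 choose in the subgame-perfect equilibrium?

Backward induction with Player 1 moving first.
- T: Player 2 compares 7, -4, -5 and picks L; Player 1 would get 9.
- M: Player 2 compares 10, -4, 0 and picks L; Player 1 would get 8.
- B: Player 2 compares 9, 10, -2 and picks C; Player 1 would get -1.
Player 1's induced payoffs are 9, 8, -1, so Player 1 commits to T. Subgame-perfect outcome: (T, L) with payoffs (9, 7).

T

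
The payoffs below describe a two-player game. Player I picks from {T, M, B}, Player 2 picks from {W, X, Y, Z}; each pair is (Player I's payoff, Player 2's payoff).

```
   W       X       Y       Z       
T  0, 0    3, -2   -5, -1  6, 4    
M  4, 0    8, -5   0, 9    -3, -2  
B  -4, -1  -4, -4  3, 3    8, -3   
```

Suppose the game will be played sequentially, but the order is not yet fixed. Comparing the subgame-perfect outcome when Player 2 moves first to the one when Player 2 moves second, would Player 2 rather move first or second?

If Player I leads: Player 2's best replies are T→Z, M→Y, B→Y; Player I's induced payoffs 6, 0, 3; outcome (T, Z), payoffs (6, 4).
If Player 2 leads: Player I's best replies are W→M, X→M, Y→B, Z→B; Player 2's induced payoffs 0, -5, 3, -3; outcome (B, Y), payoffs (3, 3).
Player 2 gets 3 moving first and 4 moving second, so Player 2 prefers to move second.

second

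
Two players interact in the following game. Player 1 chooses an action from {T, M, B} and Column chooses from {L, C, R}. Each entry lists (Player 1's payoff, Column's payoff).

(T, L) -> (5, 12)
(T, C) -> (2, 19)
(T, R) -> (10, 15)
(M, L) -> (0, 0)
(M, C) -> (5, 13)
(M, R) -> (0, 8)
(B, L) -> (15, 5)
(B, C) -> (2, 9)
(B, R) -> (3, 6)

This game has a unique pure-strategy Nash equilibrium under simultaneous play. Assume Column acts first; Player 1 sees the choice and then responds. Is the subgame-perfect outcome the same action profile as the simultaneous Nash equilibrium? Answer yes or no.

Solve by backward induction (Column leads).
- L: BR = B, leader payoff 5.
- C: BR = M, leader payoff 13.
- R: BR = T, leader payoff 15.
Among 5, 13, 15, the best is 15 at R. Subgame-perfect outcome: (T, R) with payoffs (10, 15).
Now find the simultaneous Nash equilibrium.
Player 1's best replies: L→B; C→M; R→T.
Column's best replies: T→C; M→C; B→C.
The unique mutual best reply is (M, C), giving (5, 13).
Sequential outcome (T, R) differs from the Nash profile (M, C).

no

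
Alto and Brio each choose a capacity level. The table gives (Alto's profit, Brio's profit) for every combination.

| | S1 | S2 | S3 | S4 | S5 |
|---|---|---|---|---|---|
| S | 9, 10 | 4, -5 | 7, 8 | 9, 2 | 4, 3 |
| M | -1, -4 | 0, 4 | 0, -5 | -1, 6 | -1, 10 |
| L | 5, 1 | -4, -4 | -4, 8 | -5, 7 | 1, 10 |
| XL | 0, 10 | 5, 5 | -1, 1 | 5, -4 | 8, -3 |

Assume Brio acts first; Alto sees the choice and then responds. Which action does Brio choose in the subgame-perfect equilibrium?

Work backward from Alto's decision.
- S1: Alto compares 9, -1, 5, 0 and picks S; Brio would get 10.
- S2: Alto compares 4, 0, -4, 5 and picks XL; Brio would get 5.
- S3: Alto compares 7, 0, -4, -1 and picks S; Brio would get 8.
- S4: Alto compares 9, -1, -5, 5 and picks S; Brio would get 2.
- S5: Alto compares 4, -1, 1, 8 and picks XL; Brio would get -3.
Maximizing over 10, 5, 8, 2, -3, Brio chooses S1. Subgame-perfect outcome: (S, S1) with payoffs (9, 10).

S1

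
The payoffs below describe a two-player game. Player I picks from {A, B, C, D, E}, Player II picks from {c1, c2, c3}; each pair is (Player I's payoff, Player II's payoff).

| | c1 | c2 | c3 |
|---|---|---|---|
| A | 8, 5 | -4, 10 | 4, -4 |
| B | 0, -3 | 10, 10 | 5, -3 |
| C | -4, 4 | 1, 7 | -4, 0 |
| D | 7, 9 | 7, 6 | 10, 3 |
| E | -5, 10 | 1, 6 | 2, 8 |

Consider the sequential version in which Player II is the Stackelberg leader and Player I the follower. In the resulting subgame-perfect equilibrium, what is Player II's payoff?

Solve by backward induction (Player II leads).
- c1: Player I compares 8, 0, -4, 7, -5 and picks A; Player II would get 5.
- c2: Player I compares -4, 10, 1, 7, 1 and picks B; Player II would get 10.
- c3: Player I compares 4, 5, -4, 10, 2 and picks D; Player II would get 3.
Among 5, 10, 3, the best is 10 at c2. Subgame-perfect outcome: (B, c2) with payoffs (10, 10).

10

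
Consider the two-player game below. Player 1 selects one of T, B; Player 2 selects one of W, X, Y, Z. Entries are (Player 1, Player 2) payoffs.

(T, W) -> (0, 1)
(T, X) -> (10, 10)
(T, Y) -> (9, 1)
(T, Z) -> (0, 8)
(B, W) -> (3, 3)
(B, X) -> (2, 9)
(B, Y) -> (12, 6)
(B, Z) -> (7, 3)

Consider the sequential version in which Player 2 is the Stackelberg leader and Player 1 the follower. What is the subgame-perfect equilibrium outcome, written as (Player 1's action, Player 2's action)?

(T, X)

Work backward from Player 1's decision.
- W: Player 1 compares 0, 3 and picks B; Player 2 would get 3.
- X: Player 1 compares 10, 2 and picks T; Player 2 would get 10.
- Y: Player 1 compares 9, 12 and picks B; Player 2 would get 6.
- Z: Player 1 compares 0, 7 and picks B; Player 2 would get 3.
Player 2's induced payoffs are 3, 10, 6, 3, so Player 2 commits to X. Subgame-perfect outcome: (T, X) with payoffs (10, 10).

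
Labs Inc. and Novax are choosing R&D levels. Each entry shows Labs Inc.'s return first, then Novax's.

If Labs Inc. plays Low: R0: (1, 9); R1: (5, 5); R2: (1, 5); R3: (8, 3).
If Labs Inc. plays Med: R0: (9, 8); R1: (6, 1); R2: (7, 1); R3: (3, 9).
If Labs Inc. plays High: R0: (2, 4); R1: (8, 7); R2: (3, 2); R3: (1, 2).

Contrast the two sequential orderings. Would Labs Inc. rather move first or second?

second

If Labs Inc. leads: Novax's best replies are Low→R0, Med→R3, High→R1; Labs Inc.'s induced payoffs 1, 3, 8; outcome (High, R1), payoffs (8, 7).
If Novax leads: Labs Inc.'s best replies are R0→Med, R1→High, R2→Med, R3→Low; Novax's induced payoffs 8, 7, 1, 3; outcome (Med, R0), payoffs (9, 8).
Labs Inc. gets 8 moving first and 9 moving second, so Labs Inc. prefers to move second.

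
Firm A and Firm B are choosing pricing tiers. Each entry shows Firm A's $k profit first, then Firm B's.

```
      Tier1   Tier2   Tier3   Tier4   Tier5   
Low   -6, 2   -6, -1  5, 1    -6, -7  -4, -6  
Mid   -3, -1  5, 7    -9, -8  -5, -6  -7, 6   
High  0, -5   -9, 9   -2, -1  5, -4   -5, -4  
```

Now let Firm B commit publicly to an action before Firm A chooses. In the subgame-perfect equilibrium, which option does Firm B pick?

Work backward from Firm A's decision.
- Tier1: BR = High, leader payoff -5.
- Tier2: BR = Mid, leader payoff 7.
- Tier3: BR = Low, leader payoff 1.
- Tier4: BR = High, leader payoff -4.
- Tier5: BR = Low, leader payoff -6.
Firm B's induced payoffs are -5, 7, 1, -4, -6, so Firm B commits to Tier2. Subgame-perfect outcome: (Mid, Tier2) with payoffs (5, 7).

Tier2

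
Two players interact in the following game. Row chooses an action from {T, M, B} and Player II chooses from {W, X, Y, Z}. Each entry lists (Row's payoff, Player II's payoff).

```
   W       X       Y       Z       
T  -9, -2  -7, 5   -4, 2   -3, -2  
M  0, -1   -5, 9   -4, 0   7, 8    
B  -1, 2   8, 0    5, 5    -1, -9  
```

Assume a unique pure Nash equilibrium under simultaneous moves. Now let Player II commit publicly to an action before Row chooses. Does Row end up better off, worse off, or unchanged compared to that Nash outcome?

Solve by backward induction (Player II leads).
- W: BR = M, leader payoff -1.
- X: BR = B, leader payoff 0.
- Y: BR = B, leader payoff 5.
- Z: BR = M, leader payoff 8.
Among -1, 0, 5, 8, the best is 8 at Z. Subgame-perfect outcome: (M, Z) with payoffs (7, 8).
For the simultaneous game, intersect best replies.
Row's best replies: W→M; X→B; Y→B; Z→M.
Player II's best replies: T→X; M→X; B→Y.
The unique mutual best reply is (B, Y), giving (5, 5).
Row earns 7 sequentially versus 5 at the Nash outcome: better off.

better off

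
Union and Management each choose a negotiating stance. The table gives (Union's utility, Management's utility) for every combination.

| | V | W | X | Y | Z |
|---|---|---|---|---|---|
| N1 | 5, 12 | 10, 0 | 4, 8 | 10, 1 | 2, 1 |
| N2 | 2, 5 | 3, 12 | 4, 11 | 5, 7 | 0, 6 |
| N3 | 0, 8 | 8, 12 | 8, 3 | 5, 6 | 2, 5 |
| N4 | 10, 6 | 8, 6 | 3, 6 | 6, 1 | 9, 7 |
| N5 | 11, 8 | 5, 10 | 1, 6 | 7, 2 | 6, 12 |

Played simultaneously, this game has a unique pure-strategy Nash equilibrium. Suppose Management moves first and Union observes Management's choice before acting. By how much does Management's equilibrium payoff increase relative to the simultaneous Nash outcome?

1

Union best-responds to each possible Management move:
- V → Union plays N5 (best of 5, 2, 0, 10, 11); Management gets 8.
- W → Union plays N1 (best of 10, 3, 8, 8, 5); Management gets 0.
- X → Union plays N3 (best of 4, 4, 8, 3, 1); Management gets 3.
- Y → Union plays N1 (best of 10, 5, 5, 6, 7); Management gets 1.
- Z → Union plays N4 (best of 2, 0, 2, 9, 6); Management gets 7.
Management's induced payoffs are 8, 0, 3, 1, 7, so Management commits to V. Subgame-perfect outcome: (N5, V) with payoffs (11, 8).
Now find the simultaneous Nash equilibrium.
Union's best replies: V→N5; W→N1; X→N3; Y→N1; Z→N4.
Management's best replies: N1→V; N2→W; N3→W; N4→Z; N5→Z.
Only (N4, Z) has each player best-responding; Nash payoffs (9, 7).
Management's commitment gain: 8 − 7 = 1.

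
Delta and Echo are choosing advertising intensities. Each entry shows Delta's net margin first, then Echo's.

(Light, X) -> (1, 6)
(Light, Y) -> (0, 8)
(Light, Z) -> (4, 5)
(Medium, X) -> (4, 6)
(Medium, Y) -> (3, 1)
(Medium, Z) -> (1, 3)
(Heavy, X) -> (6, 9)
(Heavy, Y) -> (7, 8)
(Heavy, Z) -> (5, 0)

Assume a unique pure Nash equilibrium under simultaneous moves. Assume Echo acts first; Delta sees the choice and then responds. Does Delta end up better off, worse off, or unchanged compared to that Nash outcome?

unchanged

Work backward from Delta's decision.
- X: Delta compares 1, 4, 6 and picks Heavy; Echo would get 9.
- Y: Delta compares 0, 3, 7 and picks Heavy; Echo would get 8.
- Z: Delta compares 4, 1, 5 and picks Heavy; Echo would get 0.
Maximizing over 9, 8, 0, Echo chooses X. Subgame-perfect outcome: (Heavy, X) with payoffs (6, 9).
Under simultaneous play:
Delta's best replies: X→Heavy; Y→Heavy; Z→Heavy.
Echo's best replies: Light→Y; Medium→X; Heavy→X.
Only (Heavy, X) has each player best-responding; Nash payoffs (6, 9).
Delta earns 6 sequentially versus 6 at the Nash outcome: unchanged.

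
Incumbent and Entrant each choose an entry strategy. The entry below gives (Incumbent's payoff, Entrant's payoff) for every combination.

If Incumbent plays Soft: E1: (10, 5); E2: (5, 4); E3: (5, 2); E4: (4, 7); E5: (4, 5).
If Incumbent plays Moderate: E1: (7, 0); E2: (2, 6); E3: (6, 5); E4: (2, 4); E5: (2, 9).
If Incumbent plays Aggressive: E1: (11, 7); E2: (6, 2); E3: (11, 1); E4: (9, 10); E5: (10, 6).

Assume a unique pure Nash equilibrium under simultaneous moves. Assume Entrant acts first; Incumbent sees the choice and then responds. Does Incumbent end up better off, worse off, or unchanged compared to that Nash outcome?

unchanged

Solve by backward induction (Entrant leads).
- E1 → Incumbent plays Aggressive (best of 10, 7, 11); Entrant gets 7.
- E2 → Incumbent plays Aggressive (best of 5, 2, 6); Entrant gets 2.
- E3 → Incumbent plays Aggressive (best of 5, 6, 11); Entrant gets 1.
- E4 → Incumbent plays Aggressive (best of 4, 2, 9); Entrant gets 10.
- E5 → Incumbent plays Aggressive (best of 4, 2, 10); Entrant gets 6.
Entrant's induced payoffs are 7, 2, 1, 10, 6, so Entrant commits to E4. Subgame-perfect outcome: (Aggressive, E4) with payoffs (9, 10).
For the simultaneous game, intersect best replies.
Incumbent's best replies: E1→Aggressive; E2→Aggressive; E3→Aggressive; E4→Aggressive; E5→Aggressive.
Entrant's best replies: Soft→E4; Moderate→E5; Aggressive→E4.
The unique mutual best reply is (Aggressive, E4), giving (9, 10).
Incumbent earns 9 sequentially versus 9 at the Nash outcome: unchanged.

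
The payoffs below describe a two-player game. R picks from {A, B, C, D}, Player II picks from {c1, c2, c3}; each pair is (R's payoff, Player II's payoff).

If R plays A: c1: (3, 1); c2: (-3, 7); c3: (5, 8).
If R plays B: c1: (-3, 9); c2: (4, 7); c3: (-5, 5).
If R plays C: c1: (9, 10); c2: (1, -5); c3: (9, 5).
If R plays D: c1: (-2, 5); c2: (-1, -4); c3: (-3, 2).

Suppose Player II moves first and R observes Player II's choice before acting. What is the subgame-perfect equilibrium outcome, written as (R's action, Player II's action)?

Work backward from R's decision.
- c1: R compares 3, -3, 9, -2 and picks C; Player II would get 10.
- c2: R compares -3, 4, 1, -1 and picks B; Player II would get 7.
- c3: R compares 5, -5, 9, -3 and picks C; Player II would get 5.
Maximizing over 10, 7, 5, Player II chooses c1. Subgame-perfect outcome: (C, c1) with payoffs (9, 10).

(C, c1)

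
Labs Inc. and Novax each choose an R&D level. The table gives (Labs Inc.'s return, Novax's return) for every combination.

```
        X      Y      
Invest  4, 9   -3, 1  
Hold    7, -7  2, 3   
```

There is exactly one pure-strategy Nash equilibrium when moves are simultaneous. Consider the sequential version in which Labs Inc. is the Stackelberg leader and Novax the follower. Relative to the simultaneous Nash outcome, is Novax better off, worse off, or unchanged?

better off

Novax best-responds to each possible Labs Inc. move:
- Invest → Novax plays X (best of 9, 1); Labs Inc. gets 4.
- Hold → Novax plays Y (best of -7, 3); Labs Inc. gets 2.
Labs Inc.'s induced payoffs are 4, 2, so Labs Inc. commits to Invest. Subgame-perfect outcome: (Invest, X) with payoffs (4, 9).
For the simultaneous game, intersect best replies.
Labs Inc.'s best replies: X→Hold; Y→Hold.
Novax's best replies: Invest→X; Hold→Y.
Only (Hold, Y) has each player best-responding; Nash payoffs (2, 3).
Novax earns 9 sequentially versus 3 at the Nash outcome: better off.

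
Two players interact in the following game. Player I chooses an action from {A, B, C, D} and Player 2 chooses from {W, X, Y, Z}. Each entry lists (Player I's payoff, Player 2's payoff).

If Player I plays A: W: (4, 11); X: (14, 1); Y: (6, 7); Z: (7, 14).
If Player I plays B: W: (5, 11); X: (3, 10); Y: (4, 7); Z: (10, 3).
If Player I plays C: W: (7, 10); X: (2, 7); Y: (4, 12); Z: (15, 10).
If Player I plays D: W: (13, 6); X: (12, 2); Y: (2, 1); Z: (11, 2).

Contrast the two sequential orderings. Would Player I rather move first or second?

second

If Player I leads: Player 2's best replies are A→Z, B→W, C→Y, D→W; Player I's induced payoffs 7, 5, 4, 13; outcome (D, W), payoffs (13, 6).
If Player 2 leads: Player I's best replies are W→D, X→A, Y→A, Z→C; Player 2's induced payoffs 6, 1, 7, 10; outcome (C, Z), payoffs (15, 10).
Player I gets 13 moving first and 15 moving second, so Player I prefers to move second.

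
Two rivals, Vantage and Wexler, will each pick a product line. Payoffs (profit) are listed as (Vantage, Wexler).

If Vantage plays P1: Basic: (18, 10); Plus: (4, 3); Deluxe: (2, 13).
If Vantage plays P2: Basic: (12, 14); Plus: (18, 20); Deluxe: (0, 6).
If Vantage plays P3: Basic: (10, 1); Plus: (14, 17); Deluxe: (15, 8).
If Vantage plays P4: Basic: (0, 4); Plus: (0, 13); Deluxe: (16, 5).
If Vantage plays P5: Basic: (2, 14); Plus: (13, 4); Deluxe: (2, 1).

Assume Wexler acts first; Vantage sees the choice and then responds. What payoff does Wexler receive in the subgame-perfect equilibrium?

20

Solve by backward induction (Wexler leads).
- Basic: Vantage compares 18, 12, 10, 0, 2 and picks P1; Wexler would get 10.
- Plus: Vantage compares 4, 18, 14, 0, 13 and picks P2; Wexler would get 20.
- Deluxe: Vantage compares 2, 0, 15, 16, 2 and picks P4; Wexler would get 5.
Among 10, 20, 5, the best is 20 at Plus. Subgame-perfect outcome: (P2, Plus) with payoffs (18, 20).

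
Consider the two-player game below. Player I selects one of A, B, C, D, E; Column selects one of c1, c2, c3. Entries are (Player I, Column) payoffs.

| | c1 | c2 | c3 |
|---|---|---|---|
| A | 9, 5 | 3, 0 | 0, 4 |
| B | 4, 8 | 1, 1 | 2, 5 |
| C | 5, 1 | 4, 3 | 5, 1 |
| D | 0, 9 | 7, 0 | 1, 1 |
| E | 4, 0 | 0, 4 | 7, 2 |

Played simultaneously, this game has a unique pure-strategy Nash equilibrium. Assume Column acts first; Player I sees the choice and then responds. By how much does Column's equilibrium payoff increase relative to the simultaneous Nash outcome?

0

Work backward from Player I's decision.
- c1: Player I compares 9, 4, 5, 0, 4 and picks A; Column would get 5.
- c2: Player I compares 3, 1, 4, 7, 0 and picks D; Column would get 0.
- c3: Player I compares 0, 2, 5, 1, 7 and picks E; Column would get 2.
Among 5, 0, 2, the best is 5 at c1. Subgame-perfect outcome: (A, c1) with payoffs (9, 5).
Now find the simultaneous Nash equilibrium.
Player I's best replies: c1→A; c2→D; c3→E.
Column's best replies: A→c1; B→c1; C→c2; D→c1; E→c2.
Only (A, c1) has each player best-responding; Nash payoffs (9, 5).
Column's commitment gain: 5 − 5 = 0.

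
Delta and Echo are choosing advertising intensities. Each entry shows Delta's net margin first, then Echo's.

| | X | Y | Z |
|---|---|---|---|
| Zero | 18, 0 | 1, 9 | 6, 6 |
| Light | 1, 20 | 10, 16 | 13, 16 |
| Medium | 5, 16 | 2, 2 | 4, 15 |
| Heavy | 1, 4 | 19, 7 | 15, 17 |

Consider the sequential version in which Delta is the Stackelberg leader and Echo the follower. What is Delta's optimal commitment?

Heavy

Work backward from Echo's decision.
- Zero: Echo compares 0, 9, 6 and picks Y; Delta would get 1.
- Light: Echo compares 20, 16, 16 and picks X; Delta would get 1.
- Medium: Echo compares 16, 2, 15 and picks X; Delta would get 5.
- Heavy: Echo compares 4, 7, 17 and picks Z; Delta would get 15.
Maximizing over 1, 1, 5, 15, Delta chooses Heavy. Subgame-perfect outcome: (Heavy, Z) with payoffs (15, 17).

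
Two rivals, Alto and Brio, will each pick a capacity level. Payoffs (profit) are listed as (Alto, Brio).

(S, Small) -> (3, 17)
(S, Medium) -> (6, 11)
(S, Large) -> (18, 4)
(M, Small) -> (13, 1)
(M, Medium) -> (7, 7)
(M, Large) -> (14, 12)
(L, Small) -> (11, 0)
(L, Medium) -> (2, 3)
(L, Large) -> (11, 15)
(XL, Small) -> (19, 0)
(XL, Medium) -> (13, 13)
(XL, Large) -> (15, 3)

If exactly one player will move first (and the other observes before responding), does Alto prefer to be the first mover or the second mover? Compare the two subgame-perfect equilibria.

first

If Alto leads: Brio's best replies are S→Small, M→Large, L→Large, XL→Medium; Alto's induced payoffs 3, 14, 11, 13; outcome (M, Large), payoffs (14, 12).
If Brio leads: Alto's best replies are Small→XL, Medium→XL, Large→S; Brio's induced payoffs 0, 13, 4; outcome (XL, Medium), payoffs (13, 13).
Alto gets 14 moving first and 13 moving second, so Alto prefers to move first.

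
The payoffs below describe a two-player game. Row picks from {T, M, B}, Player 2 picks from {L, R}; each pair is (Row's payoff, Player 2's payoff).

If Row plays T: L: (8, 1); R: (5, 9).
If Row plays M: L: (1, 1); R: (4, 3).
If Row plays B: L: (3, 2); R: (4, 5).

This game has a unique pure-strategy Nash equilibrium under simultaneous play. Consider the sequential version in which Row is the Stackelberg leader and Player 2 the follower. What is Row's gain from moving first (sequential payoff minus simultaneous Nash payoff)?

Work backward from Player 2's decision.
- T: Player 2 compares 1, 9 and picks R; Row would get 5.
- M: Player 2 compares 1, 3 and picks R; Row would get 4.
- B: Player 2 compares 2, 5 and picks R; Row would get 4.
Row's induced payoffs are 5, 4, 4, so Row commits to T. Subgame-perfect outcome: (T, R) with payoffs (5, 9).
Now find the simultaneous Nash equilibrium.
Row's best replies: L→T; R→T.
Player 2's best replies: T→R; M→R; B→R.
Only (T, R) has each player best-responding; Nash payoffs (5, 9).
Row's commitment gain: 5 − 5 = 0.

0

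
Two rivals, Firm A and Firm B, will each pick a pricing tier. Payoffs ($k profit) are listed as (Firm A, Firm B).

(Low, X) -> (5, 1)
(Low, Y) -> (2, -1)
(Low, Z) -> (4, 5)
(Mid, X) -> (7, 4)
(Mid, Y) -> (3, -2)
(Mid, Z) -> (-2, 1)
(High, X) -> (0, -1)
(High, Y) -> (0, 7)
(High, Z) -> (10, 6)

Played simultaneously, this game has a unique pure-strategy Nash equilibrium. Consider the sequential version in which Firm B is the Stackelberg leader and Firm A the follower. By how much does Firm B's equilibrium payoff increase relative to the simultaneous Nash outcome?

2

Work backward from Firm A's decision.
- X: Firm A compares 5, 7, 0 and picks Mid; Firm B would get 4.
- Y: Firm A compares 2, 3, 0 and picks Mid; Firm B would get -2.
- Z: Firm A compares 4, -2, 10 and picks High; Firm B would get 6.
Among 4, -2, 6, the best is 6 at Z. Subgame-perfect outcome: (High, Z) with payoffs (10, 6).
Now find the simultaneous Nash equilibrium.
Firm A's best replies: X→Mid; Y→Mid; Z→High.
Firm B's best replies: Low→Z; Mid→X; High→Y.
Only (Mid, X) has each player best-responding; Nash payoffs (7, 4).
Firm B's commitment gain: 6 − 4 = 2.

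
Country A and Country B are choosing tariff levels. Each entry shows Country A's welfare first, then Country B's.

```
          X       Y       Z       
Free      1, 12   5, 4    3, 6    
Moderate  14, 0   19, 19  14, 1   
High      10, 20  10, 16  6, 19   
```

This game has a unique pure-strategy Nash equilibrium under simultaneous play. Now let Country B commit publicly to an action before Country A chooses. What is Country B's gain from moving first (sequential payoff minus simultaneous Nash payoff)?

0

Work backward from Country A's decision.
- X: BR = Moderate, leader payoff 0.
- Y: BR = Moderate, leader payoff 19.
- Z: BR = Moderate, leader payoff 1.
Maximizing over 0, 19, 1, Country B chooses Y. Subgame-perfect outcome: (Moderate, Y) with payoffs (19, 19).
For the simultaneous game, intersect best replies.
Country A's best replies: X→Moderate; Y→Moderate; Z→Moderate.
Country B's best replies: Free→X; Moderate→Y; High→X.
Only (Moderate, Y) has each player best-responding; Nash payoffs (19, 19).
Country B's commitment gain: 19 − 19 = 0.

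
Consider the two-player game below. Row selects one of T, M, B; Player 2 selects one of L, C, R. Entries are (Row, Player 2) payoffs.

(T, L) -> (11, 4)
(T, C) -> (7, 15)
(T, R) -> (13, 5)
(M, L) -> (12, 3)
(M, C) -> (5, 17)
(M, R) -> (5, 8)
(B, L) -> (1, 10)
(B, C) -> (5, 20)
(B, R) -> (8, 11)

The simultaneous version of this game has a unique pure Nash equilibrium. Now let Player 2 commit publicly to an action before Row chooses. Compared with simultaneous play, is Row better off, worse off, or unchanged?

Work backward from Row's decision.
- L: Row compares 11, 12, 1 and picks M; Player 2 would get 3.
- C: Row compares 7, 5, 5 and picks T; Player 2 would get 15.
- R: Row compares 13, 5, 8 and picks T; Player 2 would get 5.
Maximizing over 3, 15, 5, Player 2 chooses C. Subgame-perfect outcome: (T, C) with payoffs (7, 15).
For the simultaneous game, intersect best replies.
Row's best replies: L→M; C→T; R→T.
Player 2's best replies: T→C; M→C; B→C.
The unique mutual best reply is (T, C), giving (7, 15).
Row earns 7 sequentially versus 7 at the Nash outcome: unchanged.

unchanged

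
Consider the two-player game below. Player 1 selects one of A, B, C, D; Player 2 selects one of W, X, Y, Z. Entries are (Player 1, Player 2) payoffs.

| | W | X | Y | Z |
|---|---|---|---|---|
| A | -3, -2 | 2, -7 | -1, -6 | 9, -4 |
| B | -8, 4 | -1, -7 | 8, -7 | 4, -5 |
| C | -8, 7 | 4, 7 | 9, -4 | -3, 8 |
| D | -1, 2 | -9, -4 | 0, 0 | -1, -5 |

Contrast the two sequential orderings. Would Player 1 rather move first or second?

If Player 1 leads: Player 2's best replies are A→W, B→W, C→Z, D→W; Player 1's induced payoffs -3, -8, -3, -1; outcome (D, W), payoffs (-1, 2).
If Player 2 leads: Player 1's best replies are W→D, X→C, Y→C, Z→A; Player 2's induced payoffs 2, 7, -4, -4; outcome (C, X), payoffs (4, 7).
Player 1 gets -1 moving first and 4 moving second, so Player 1 prefers to move second.

second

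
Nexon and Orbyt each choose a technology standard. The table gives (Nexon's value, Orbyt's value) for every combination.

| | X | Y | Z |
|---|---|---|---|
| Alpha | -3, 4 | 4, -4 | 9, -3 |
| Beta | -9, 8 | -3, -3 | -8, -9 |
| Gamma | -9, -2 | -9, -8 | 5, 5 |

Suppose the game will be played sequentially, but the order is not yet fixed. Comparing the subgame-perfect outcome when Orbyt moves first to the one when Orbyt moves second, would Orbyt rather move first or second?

second

If Nexon leads: Orbyt's best replies are Alpha→X, Beta→X, Gamma→Z; Nexon's induced payoffs -3, -9, 5; outcome (Gamma, Z), payoffs (5, 5).
If Orbyt leads: Nexon's best replies are X→Alpha, Y→Alpha, Z→Alpha; Orbyt's induced payoffs 4, -4, -3; outcome (Alpha, X), payoffs (-3, 4).
Orbyt gets 4 moving first and 5 moving second, so Orbyt prefers to move second.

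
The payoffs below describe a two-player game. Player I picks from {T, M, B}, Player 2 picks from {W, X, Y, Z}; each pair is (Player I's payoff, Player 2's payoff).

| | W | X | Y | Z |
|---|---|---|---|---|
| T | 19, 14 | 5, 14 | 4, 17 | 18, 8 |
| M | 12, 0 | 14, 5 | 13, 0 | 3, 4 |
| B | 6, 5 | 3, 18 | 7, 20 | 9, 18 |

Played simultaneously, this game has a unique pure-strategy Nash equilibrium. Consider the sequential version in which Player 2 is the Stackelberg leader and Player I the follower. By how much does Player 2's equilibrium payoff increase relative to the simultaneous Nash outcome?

9

Player I best-responds to each possible Player 2 move:
- W: BR = T, leader payoff 14.
- X: BR = M, leader payoff 5.
- Y: BR = M, leader payoff 0.
- Z: BR = T, leader payoff 8.
Player 2's induced payoffs are 14, 5, 0, 8, so Player 2 commits to W. Subgame-perfect outcome: (T, W) with payoffs (19, 14).
Now find the simultaneous Nash equilibrium.
Player I's best replies: W→T; X→M; Y→M; Z→T.
Player 2's best replies: T→Y; M→X; B→Y.
The unique mutual best reply is (M, X), giving (14, 5).
Player 2's commitment gain: 14 − 5 = 9.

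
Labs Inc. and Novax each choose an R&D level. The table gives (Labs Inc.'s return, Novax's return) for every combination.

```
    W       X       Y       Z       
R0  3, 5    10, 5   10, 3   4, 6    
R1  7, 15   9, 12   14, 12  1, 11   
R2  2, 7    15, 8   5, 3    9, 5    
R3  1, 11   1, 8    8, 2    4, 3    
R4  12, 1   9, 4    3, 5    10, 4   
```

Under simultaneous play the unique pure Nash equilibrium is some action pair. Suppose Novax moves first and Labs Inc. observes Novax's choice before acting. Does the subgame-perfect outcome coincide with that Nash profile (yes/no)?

no

Labs Inc. best-responds to each possible Novax move:
- W: Labs Inc. compares 3, 7, 2, 1, 12 and picks R4; Novax would get 1.
- X: Labs Inc. compares 10, 9, 15, 1, 9 and picks R2; Novax would get 8.
- Y: Labs Inc. compares 10, 14, 5, 8, 3 and picks R1; Novax would get 12.
- Z: Labs Inc. compares 4, 1, 9, 4, 10 and picks R4; Novax would get 4.
Maximizing over 1, 8, 12, 4, Novax chooses Y. Subgame-perfect outcome: (R1, Y) with payoffs (14, 12).
Now find the simultaneous Nash equilibrium.
Labs Inc.'s best replies: W→R4; X→R2; Y→R1; Z→R4.
Novax's best replies: R0→Z; R1→W; R2→X; R3→W; R4→Y.
Only (R2, X) has each player best-responding; Nash payoffs (15, 8).
Sequential outcome (R1, Y) differs from the Nash profile (R2, X).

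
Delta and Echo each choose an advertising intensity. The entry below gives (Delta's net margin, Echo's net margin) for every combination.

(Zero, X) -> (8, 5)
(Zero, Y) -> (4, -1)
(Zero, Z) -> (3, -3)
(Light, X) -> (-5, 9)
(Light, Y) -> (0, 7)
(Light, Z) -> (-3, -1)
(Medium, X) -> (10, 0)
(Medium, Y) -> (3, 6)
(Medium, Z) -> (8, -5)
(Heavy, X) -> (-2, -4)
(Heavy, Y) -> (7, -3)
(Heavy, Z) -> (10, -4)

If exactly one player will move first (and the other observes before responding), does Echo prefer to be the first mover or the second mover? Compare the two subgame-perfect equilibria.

second

If Delta leads: Echo's best replies are Zero→X, Light→X, Medium→Y, Heavy→Y; Delta's induced payoffs 8, -5, 3, 7; outcome (Zero, X), payoffs (8, 5).
If Echo leads: Delta's best replies are X→Medium, Y→Heavy, Z→Heavy; Echo's induced payoffs 0, -3, -4; outcome (Medium, X), payoffs (10, 0).
Echo gets 0 moving first and 5 moving second, so Echo prefers to move second.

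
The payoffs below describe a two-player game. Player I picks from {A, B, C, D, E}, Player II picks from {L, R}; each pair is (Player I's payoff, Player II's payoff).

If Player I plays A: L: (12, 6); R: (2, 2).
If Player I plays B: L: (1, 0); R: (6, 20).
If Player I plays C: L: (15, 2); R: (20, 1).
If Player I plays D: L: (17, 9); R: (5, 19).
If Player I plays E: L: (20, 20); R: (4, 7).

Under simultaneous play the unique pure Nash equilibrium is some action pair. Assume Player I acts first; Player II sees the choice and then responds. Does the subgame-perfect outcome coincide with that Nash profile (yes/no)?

yes

Work backward from Player II's decision.
- A: BR = L, leader payoff 12.
- B: BR = R, leader payoff 6.
- C: BR = L, leader payoff 15.
- D: BR = R, leader payoff 5.
- E: BR = L, leader payoff 20.
Maximizing over 12, 6, 15, 5, 20, Player I chooses E. Subgame-perfect outcome: (E, L) with payoffs (20, 20).
Under simultaneous play:
Player I's best replies: L→E; R→C.
Player II's best replies: A→L; B→R; C→L; D→R; E→L.
Only (E, L) has each player best-responding; Nash payoffs (20, 20).
Sequential outcome (E, L) coincides with the Nash profile (E, L).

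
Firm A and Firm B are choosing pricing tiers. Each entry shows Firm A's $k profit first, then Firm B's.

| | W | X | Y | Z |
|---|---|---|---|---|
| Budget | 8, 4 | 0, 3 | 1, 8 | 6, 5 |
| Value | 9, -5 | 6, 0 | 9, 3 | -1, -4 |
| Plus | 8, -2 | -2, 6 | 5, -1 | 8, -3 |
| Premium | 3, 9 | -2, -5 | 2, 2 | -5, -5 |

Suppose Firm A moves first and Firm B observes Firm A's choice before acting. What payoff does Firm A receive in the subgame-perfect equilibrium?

Backward induction with Firm A moving first.
- Budget: Firm B compares 4, 3, 8, 5 and picks Y; Firm A would get 1.
- Value: Firm B compares -5, 0, 3, -4 and picks Y; Firm A would get 9.
- Plus: Firm B compares -2, 6, -1, -3 and picks X; Firm A would get -2.
- Premium: Firm B compares 9, -5, 2, -5 and picks W; Firm A would get 3.
Maximizing over 1, 9, -2, 3, Firm A chooses Value. Subgame-perfect outcome: (Value, Y) with payoffs (9, 3).

9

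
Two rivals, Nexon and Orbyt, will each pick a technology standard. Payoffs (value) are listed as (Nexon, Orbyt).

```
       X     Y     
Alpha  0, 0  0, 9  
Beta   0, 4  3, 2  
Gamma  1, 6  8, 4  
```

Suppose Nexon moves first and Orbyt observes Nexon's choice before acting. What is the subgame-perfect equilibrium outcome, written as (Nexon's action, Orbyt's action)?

Work backward from Orbyt's decision.
- Alpha: BR = Y, leader payoff 0.
- Beta: BR = X, leader payoff 0.
- Gamma: BR = X, leader payoff 1.
Nexon's induced payoffs are 0, 0, 1, so Nexon commits to Gamma. Subgame-perfect outcome: (Gamma, X) with payoffs (1, 6).

(Gamma, X)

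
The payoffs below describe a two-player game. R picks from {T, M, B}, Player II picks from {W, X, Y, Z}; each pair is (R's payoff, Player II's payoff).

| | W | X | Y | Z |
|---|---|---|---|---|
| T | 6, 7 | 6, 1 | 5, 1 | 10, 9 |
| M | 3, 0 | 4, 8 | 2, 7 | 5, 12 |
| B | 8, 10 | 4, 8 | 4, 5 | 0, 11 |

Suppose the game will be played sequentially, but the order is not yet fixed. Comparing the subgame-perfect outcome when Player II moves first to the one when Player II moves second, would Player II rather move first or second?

first

If R leads: Player II's best replies are T→Z, M→Z, B→Z; R's induced payoffs 10, 5, 0; outcome (T, Z), payoffs (10, 9).
If Player II leads: R's best replies are W→B, X→T, Y→T, Z→T; Player II's induced payoffs 10, 1, 1, 9; outcome (B, W), payoffs (8, 10).
Player II gets 10 moving first and 9 moving second, so Player II prefers to move first.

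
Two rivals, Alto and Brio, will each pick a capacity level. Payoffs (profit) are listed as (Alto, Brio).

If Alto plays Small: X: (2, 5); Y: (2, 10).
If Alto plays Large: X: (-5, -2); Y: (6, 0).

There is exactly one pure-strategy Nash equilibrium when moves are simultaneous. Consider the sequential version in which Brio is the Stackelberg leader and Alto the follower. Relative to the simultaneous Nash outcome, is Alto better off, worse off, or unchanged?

worse off

Work backward from Alto's decision.
- X: BR = Small, leader payoff 5.
- Y: BR = Large, leader payoff 0.
Among 5, 0, the best is 5 at X. Subgame-perfect outcome: (Small, X) with payoffs (2, 5).
For the simultaneous game, intersect best replies.
Alto's best replies: X→Small; Y→Large.
Brio's best replies: Small→Y; Large→Y.
Only (Large, Y) has each player best-responding; Nash payoffs (6, 0).
Alto earns 2 sequentially versus 6 at the Nash outcome: worse off.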